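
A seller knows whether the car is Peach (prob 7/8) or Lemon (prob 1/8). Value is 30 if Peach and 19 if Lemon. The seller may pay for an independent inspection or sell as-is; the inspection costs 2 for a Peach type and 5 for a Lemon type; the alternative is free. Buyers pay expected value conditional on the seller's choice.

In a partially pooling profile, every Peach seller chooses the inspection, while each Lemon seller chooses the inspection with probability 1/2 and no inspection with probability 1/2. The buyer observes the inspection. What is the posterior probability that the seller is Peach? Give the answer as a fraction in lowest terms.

14/15

P(the inspection) = (7/8)·1 + (1/8)·(1/2) = 15/16.
By Bayes' rule, P(Peach | the inspection) = (7/8) / (15/16) = 14/15.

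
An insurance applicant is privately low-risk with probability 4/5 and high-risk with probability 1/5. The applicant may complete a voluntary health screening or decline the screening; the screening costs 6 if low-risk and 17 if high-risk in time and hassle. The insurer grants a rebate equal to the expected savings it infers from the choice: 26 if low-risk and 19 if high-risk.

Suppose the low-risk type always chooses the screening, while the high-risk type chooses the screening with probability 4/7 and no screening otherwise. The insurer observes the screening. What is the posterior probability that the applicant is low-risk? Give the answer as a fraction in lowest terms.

7/8

P(the screening) = (4/5)·1 + (1/5)·(4/7) = 32/35.
By Bayes' rule, P(low-risk | the screening) = (4/5) / (32/35) = 7/8.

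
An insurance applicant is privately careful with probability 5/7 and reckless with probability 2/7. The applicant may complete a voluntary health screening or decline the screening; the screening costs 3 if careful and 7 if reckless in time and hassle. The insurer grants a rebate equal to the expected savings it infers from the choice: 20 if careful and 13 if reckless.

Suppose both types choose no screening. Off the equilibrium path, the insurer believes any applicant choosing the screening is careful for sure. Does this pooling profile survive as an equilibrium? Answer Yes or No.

On path, the insurer holds the prior and pays 5/7·20 + 2/7·13 = 18. Off path (the screening), believing careful, it pays 20.
careful: no screening nets 18; the screening nets 20 − 3 = 17. careful stays.
reckless: no screening nets 18; the screening nets 20 − 7 = 13. reckless stays.
No type deviates, so pooling is sustained.

Yes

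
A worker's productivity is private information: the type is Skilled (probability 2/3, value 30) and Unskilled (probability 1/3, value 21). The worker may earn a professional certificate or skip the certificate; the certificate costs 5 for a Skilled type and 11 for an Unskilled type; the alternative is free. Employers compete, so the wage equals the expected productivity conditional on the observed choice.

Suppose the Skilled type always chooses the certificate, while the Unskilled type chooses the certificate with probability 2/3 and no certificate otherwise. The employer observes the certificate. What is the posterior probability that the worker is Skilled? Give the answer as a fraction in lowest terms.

3/4

P(the certificate) = (2/3)·1 + (1/3)·(2/3) = 8/9.
By Bayes' rule, P(Skilled | the certificate) = (2/3) / (8/9) = 3/4.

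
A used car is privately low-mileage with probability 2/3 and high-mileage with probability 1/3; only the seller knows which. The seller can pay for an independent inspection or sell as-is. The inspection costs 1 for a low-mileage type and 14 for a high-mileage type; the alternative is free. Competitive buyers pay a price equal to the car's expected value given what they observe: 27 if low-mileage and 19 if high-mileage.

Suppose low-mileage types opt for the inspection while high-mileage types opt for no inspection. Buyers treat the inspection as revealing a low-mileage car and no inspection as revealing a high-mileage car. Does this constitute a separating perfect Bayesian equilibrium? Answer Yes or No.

Yes

Under these beliefs, the inspection earns price 27 and no inspection earns price 19.
low-mileage: the inspection nets 27 − 1 = 26; no inspection nets 19. low-mileage prefers the inspection.
high-mileage: the inspection nets 27 − 14 = 13; no inspection nets 19. high-mileage prefers no inspection.
Neither type deviates, so the separating profile is an equilibrium.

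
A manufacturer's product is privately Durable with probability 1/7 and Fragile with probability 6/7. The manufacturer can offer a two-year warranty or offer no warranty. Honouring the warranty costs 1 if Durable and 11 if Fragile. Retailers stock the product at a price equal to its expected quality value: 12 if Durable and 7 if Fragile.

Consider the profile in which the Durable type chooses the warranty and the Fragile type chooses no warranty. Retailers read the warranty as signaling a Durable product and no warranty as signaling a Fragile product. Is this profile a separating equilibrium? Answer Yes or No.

Under these beliefs, the warranty earns price 12 and no warranty earns price 7.
Durable: the warranty nets 12 − 1 = 11; no warranty nets 7. Durable prefers the warranty.
Fragile: the warranty nets 12 − 11 = 1; no warranty nets 7. Fragile prefers no warranty.
Neither type deviates, so the separating profile is an equilibrium.

Yes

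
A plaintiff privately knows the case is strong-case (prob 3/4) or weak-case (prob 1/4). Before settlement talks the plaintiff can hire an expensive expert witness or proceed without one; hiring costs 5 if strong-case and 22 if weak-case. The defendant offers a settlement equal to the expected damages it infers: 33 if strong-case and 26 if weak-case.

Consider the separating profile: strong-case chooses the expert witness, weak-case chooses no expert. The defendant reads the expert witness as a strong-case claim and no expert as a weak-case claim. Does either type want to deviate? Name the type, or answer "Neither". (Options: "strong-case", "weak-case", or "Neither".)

The expert witness pays 33; no expert pays 26.
strong-case: assigned the expert witness, nets 33 − 5 = 28; deviating to no expert nets 26.
weak-case: assigned no expert, nets 26; deviating to the expert witness nets 33 − 22 = 11.
Both types strictly prefer their assigned action; no profitable deviation.

Neither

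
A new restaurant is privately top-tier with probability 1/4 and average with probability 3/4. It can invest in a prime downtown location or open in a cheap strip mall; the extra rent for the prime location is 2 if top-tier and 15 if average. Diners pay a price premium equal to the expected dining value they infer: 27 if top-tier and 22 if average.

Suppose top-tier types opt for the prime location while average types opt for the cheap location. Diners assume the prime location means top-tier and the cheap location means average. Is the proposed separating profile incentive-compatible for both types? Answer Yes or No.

Under these beliefs, the prime location earns price premium 27 and the cheap location earns price premium 22.
top-tier: the prime location nets 27 − 2 = 25; the cheap location nets 22. top-tier prefers the prime location.
average: the prime location nets 27 − 15 = 12; the cheap location nets 22. average prefers the cheap location.
Neither type deviates, so the separating profile is an equilibrium.

Yes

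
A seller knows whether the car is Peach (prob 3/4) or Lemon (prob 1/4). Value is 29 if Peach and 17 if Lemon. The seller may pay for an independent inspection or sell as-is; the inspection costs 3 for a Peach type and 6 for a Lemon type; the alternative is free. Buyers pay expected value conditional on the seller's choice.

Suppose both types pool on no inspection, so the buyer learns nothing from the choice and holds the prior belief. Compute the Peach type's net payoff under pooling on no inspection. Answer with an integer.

26

Pooled price = 3/4·29 + 1/4·17 = 26.
Peach pays no cost for no inspection, so net payoff = 26.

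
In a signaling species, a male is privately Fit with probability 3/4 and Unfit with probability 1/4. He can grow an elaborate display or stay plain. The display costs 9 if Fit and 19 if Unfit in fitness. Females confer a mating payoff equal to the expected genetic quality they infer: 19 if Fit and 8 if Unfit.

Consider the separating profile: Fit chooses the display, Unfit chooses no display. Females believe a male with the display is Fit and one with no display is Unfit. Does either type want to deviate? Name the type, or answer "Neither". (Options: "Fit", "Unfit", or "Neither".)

Neither

The display pays 19; no display pays 8.
Fit: assigned the display, nets 19 − 9 = 10; deviating to no display nets 8.
Unfit: assigned no display, nets 8; deviating to the display nets 19 − 19 = 0.
Both types strictly prefer their assigned action; no profitable deviation.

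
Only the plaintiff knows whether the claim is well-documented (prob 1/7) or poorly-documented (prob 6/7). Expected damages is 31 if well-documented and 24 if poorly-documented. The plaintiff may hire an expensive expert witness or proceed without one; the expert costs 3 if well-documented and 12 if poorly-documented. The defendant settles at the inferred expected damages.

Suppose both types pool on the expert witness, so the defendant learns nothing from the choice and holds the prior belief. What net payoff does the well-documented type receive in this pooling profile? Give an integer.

Pooled settlement = 1/7·31 + 6/7·24 = 25.
well-documented pays cost 3 for the expert witness, so net payoff = 25 − 3 = 22.

22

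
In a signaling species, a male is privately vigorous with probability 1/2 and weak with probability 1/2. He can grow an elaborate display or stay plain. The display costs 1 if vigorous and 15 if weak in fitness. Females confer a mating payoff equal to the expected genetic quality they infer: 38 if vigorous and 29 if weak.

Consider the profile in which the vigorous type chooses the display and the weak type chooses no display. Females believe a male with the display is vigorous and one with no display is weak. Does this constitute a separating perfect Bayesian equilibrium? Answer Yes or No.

Yes

Under these beliefs, the display earns mating payoff 38 and no display earns mating payoff 29.
vigorous: the display nets 38 − 1 = 37; no display nets 29. vigorous prefers the display.
weak: the display nets 38 − 15 = 23; no display nets 29. weak prefers no display.
Neither type deviates, so the separating profile is an equilibrium.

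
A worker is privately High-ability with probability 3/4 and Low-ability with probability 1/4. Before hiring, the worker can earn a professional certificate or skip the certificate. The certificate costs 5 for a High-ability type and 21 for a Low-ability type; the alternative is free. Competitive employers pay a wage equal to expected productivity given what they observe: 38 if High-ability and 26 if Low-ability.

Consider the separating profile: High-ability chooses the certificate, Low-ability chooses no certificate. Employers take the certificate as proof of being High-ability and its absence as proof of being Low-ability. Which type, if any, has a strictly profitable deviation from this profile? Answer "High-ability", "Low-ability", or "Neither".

The certificate pays 38; no certificate pays 26.
High-ability: assigned the certificate, nets 38 − 5 = 33; deviating to no certificate nets 26.
Low-ability: assigned no certificate, nets 26; deviating to the certificate nets 38 − 21 = 17.
Both types strictly prefer their assigned action; no profitable deviation.

Neither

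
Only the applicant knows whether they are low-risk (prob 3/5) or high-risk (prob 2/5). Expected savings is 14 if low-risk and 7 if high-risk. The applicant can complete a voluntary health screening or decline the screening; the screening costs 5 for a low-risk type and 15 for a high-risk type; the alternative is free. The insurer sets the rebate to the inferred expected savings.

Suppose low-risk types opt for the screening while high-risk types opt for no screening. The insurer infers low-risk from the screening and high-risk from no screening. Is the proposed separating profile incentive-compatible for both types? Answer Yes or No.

Under these beliefs, the screening earns rebate 14 and no screening earns rebate 7.
low-risk: the screening nets 14 − 5 = 9; no screening nets 7. low-risk prefers the screening.
high-risk: the screening nets 14 − 15 = -1; no screening nets 7. high-risk prefers no screening.
Neither type deviates, so the separating profile is an equilibrium.

Yes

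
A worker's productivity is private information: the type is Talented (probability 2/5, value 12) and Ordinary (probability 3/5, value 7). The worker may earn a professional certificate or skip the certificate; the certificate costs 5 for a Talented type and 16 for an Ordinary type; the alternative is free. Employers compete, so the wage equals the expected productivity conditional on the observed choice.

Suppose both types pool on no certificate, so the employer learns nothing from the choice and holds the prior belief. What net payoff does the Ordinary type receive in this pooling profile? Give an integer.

9

Pooled wage = 2/5·12 + 3/5·7 = 9.
Ordinary pays no cost for no certificate, so net payoff = 9.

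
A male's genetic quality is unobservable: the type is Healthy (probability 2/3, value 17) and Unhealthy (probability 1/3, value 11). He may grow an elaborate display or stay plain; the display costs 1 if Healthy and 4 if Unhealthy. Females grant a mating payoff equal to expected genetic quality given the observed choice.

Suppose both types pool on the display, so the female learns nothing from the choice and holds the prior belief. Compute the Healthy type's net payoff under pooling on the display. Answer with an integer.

Pooled mating payoff = 2/3·17 + 1/3·11 = 15.
Healthy pays cost 1 for the display, so net payoff = 15 − 1 = 14.

14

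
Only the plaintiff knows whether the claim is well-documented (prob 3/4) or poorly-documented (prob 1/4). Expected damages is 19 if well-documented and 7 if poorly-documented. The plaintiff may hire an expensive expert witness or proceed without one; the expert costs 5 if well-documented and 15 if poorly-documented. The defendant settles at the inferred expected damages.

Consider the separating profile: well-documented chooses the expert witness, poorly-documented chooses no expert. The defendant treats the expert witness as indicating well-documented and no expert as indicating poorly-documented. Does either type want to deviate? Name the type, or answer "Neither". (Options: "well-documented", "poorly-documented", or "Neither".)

Neither

The expert witness pays 19; no expert pays 7.
well-documented: assigned the expert witness, nets 19 − 5 = 14; deviating to no expert nets 7.
poorly-documented: assigned no expert, nets 7; deviating to the expert witness nets 19 − 15 = 4.
Both types strictly prefer their assigned action; no profitable deviation.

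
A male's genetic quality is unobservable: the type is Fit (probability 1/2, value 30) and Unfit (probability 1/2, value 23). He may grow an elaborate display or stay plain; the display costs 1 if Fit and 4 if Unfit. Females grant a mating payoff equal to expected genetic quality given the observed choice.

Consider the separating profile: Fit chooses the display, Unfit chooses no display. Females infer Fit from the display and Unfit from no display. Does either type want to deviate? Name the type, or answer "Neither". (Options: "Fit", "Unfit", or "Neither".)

Unfit

The display pays 30; no display pays 23.
Fit: assigned the display, nets 30 − 1 = 29; deviating to no display nets 23.
Unfit: assigned no display, nets 23; deviating to the display nets 30 − 4 = 26.
The Unfit type gains 3 by deviating.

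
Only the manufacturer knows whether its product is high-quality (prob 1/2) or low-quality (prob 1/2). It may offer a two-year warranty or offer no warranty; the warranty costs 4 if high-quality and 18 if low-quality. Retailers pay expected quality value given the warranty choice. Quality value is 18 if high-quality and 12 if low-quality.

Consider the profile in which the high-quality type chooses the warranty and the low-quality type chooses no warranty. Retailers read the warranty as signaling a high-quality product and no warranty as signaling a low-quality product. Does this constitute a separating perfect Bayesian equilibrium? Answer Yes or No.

Yes

Under these beliefs, the warranty earns price 18 and no warranty earns price 12.
high-quality: the warranty nets 18 − 4 = 14; no warranty nets 12. high-quality prefers the warranty.
low-quality: the warranty nets 18 − 18 = 0; no warranty nets 12. low-quality prefers no warranty.
Neither type deviates, so the separating profile is an equilibrium.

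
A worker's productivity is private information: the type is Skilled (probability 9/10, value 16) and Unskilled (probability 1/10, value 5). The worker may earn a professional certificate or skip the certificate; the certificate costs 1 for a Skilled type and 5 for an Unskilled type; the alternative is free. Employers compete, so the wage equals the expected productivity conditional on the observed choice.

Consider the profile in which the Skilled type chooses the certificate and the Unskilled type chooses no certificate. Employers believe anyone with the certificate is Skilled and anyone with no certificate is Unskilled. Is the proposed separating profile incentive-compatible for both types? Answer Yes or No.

No

Under these beliefs, the certificate earns wage 16 and no certificate earns wage 5.
Skilled: the certificate nets 16 − 1 = 15; no certificate nets 5. Skilled prefers the certificate.
Unskilled: the certificate nets 16 − 5 = 11; no certificate nets 5. Unskilled would deviate to the certificate.
Unskilled has a profitable deviation, so the profile is not an equilibrium.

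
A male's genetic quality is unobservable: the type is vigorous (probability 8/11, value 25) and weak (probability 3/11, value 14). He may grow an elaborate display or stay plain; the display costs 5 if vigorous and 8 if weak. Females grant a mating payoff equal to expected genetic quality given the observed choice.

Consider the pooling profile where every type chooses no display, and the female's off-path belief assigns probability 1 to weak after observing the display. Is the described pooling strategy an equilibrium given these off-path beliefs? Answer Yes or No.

On path, the female holds the prior and pays 8/11·25 + 3/11·14 = 22. Off path (the display), believing weak, it pays 14.
vigorous: no display nets 22; the display nets 14 − 5 = 9. vigorous stays.
weak: no display nets 22; the display nets 14 − 8 = 6. weak stays.
No type deviates, so pooling is sustained.

Yes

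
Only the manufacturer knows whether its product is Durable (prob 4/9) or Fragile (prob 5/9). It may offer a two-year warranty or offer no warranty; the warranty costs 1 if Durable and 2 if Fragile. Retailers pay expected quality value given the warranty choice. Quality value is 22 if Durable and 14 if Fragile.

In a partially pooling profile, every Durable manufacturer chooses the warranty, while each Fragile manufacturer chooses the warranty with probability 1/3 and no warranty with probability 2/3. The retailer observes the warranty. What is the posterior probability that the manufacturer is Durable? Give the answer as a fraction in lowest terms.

12/17

P(the warranty) = (4/9)·1 + (5/9)·(1/3) = 17/27.
By Bayes' rule, P(Durable | the warranty) = (4/9) / (17/27) = 12/17.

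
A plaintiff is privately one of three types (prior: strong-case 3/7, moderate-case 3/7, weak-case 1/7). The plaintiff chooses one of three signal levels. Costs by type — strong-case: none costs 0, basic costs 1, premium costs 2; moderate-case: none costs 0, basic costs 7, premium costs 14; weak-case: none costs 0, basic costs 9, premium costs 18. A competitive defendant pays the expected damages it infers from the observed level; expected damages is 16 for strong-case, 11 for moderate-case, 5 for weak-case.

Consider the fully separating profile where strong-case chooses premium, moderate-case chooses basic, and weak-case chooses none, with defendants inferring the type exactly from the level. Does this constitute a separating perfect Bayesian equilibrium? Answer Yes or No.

No

Separating settlements: premium → 16, basic → 11, none → 5.
strong-case (assigned premium): none: 5 − 0 = 5; basic: 11 − 1 = 10; premium: 16 − 2 = 14. strong-case stays.
moderate-case (assigned basic): none: 5 − 0 = 5; basic: 11 − 7 = 4; premium: 16 − 14 = 2. moderate-case prefers none.
weak-case (assigned none): none: 5 − 0 = 5; basic: 11 − 9 = 2; premium: 16 − 18 = -2. weak-case stays.
At least one type deviates; the separating profile fails.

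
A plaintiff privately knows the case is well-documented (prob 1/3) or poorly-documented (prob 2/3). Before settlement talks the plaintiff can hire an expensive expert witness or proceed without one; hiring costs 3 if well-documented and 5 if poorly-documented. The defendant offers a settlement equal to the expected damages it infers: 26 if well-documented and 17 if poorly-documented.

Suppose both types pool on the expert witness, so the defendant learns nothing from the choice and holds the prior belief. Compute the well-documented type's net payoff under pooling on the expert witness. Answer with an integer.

Pooled settlement = 1/3·26 + 2/3·17 = 20.
well-documented pays cost 3 for the expert witness, so net payoff = 20 − 3 = 17.

17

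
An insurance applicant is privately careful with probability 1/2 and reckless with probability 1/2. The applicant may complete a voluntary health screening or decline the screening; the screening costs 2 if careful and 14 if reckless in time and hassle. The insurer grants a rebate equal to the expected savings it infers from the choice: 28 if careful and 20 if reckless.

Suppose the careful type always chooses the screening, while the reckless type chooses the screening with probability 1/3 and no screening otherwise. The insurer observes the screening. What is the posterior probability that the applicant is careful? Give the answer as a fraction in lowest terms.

P(the screening) = (1/2)·1 + (1/2)·(1/3) = 2/3.
By Bayes' rule, P(careful | the screening) = (1/2) / (2/3) = 3/4.

3/4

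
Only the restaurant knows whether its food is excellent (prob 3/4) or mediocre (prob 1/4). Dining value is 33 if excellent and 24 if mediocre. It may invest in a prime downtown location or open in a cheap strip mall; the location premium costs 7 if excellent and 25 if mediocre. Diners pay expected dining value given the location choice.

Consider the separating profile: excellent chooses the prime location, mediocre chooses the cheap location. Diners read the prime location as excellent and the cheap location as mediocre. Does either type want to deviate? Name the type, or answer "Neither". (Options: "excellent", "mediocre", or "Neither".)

Neither

The prime location pays 33; the cheap location pays 24.
excellent: assigned the prime location, nets 33 − 7 = 26; deviating to the cheap location nets 24.
mediocre: assigned the cheap location, nets 24; deviating to the prime location nets 33 − 25 = 8.
Both types strictly prefer their assigned action; no profitable deviation.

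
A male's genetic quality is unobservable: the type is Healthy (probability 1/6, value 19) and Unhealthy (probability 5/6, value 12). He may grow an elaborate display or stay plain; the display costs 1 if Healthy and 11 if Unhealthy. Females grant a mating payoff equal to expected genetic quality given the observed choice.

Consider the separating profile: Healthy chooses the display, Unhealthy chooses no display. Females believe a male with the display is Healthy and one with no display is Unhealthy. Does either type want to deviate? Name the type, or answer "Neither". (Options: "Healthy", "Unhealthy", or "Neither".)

Neither

The display pays 19; no display pays 12.
Healthy: assigned the display, nets 19 − 1 = 18; deviating to no display nets 12.
Unhealthy: assigned no display, nets 12; deviating to the display nets 19 − 11 = 8.
Both types strictly prefer their assigned action; no profitable deviation.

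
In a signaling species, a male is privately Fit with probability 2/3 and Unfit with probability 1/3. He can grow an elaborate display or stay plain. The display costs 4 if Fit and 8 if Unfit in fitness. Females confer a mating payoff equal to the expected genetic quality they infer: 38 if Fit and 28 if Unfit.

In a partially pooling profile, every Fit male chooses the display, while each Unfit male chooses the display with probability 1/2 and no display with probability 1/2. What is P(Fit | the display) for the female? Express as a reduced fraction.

P(the display) = (2/3)·1 + (1/3)·(1/2) = 5/6.
By Bayes' rule, P(Fit | the display) = (2/3) / (5/6) = 4/5.

4/5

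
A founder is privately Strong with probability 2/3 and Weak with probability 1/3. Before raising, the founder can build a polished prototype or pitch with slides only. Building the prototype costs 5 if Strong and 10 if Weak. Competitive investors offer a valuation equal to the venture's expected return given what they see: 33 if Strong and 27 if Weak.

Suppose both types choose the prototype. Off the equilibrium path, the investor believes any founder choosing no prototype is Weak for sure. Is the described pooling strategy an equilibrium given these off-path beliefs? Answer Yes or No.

No

On path, the investor holds the prior and pays 2/3·33 + 1/3·27 = 31. Off path (no prototype), believing Weak, it pays 27.
Strong: the prototype nets 31 − 5 = 26; no prototype nets 27. Strong would deviate.
Weak: the prototype nets 31 − 10 = 21; no prototype nets 27. Weak would deviate.
A type deviates, so pooling fails.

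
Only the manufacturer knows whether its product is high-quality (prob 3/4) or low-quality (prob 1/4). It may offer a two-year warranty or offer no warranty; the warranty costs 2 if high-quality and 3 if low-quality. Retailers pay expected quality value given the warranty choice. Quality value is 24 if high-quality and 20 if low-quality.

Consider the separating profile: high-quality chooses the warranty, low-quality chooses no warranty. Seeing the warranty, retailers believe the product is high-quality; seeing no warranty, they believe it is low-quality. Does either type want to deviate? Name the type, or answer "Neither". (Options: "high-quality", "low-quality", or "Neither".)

The warranty pays 24; no warranty pays 20.
high-quality: assigned the warranty, nets 24 − 2 = 22; deviating to no warranty nets 20.
low-quality: assigned no warranty, nets 20; deviating to the warranty nets 24 − 3 = 21.
The low-quality type gains 1 by deviating.

low-quality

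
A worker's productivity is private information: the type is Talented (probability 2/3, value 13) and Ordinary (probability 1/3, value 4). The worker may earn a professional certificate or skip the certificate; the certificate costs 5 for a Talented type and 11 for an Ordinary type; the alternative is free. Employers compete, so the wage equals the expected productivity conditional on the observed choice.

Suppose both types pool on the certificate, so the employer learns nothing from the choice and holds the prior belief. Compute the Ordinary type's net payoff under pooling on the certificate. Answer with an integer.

-1

Pooled wage = 2/3·13 + 1/3·4 = 10.
Ordinary pays cost 11 for the certificate, so net payoff = 10 − 11 = -1.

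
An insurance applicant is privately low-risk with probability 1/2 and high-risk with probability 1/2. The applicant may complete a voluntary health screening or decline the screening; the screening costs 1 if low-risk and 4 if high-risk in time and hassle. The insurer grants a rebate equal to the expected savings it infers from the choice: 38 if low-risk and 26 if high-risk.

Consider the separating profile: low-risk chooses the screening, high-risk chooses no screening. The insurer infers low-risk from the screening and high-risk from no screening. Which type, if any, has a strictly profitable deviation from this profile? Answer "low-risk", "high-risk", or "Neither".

high-risk

The screening pays 38; no screening pays 26.
low-risk: assigned the screening, nets 38 − 1 = 37; deviating to no screening nets 26.
high-risk: assigned no screening, nets 26; deviating to the screening nets 38 − 4 = 34.
The high-risk type gains 8 by deviating.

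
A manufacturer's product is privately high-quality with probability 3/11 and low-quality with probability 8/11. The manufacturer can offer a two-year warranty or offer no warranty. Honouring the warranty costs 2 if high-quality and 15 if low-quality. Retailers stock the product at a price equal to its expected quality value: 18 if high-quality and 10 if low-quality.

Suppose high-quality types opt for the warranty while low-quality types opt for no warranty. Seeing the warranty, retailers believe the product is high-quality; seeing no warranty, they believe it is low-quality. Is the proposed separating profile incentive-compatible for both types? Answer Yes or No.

Yes

Under these beliefs, the warranty earns price 18 and no warranty earns price 10.
high-quality: the warranty nets 18 − 2 = 16; no warranty nets 10. high-quality prefers the warranty.
low-quality: the warranty nets 18 − 15 = 3; no warranty nets 10. low-quality prefers no warranty.
Neither type deviates, so the separating profile is an equilibrium.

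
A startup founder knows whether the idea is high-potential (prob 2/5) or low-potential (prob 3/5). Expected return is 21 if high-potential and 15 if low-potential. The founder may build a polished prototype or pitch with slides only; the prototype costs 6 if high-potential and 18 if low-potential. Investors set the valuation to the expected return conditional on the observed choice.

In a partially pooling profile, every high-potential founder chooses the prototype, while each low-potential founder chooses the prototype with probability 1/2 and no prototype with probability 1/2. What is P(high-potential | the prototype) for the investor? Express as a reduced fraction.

4/7

P(the prototype) = (2/5)·1 + (3/5)·(1/2) = 7/10.
By Bayes' rule, P(high-potential | the prototype) = (2/5) / (7/10) = 4/7.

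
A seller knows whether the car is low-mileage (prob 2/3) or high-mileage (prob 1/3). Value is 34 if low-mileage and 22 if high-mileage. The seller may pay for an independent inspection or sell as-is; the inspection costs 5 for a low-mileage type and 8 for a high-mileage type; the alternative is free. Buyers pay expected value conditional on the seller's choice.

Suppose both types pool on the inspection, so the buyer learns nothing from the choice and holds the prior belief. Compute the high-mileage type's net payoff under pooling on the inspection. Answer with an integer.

22

Pooled price = 2/3·34 + 1/3·22 = 30.
high-mileage pays cost 8 for the inspection, so net payoff = 30 − 8 = 22.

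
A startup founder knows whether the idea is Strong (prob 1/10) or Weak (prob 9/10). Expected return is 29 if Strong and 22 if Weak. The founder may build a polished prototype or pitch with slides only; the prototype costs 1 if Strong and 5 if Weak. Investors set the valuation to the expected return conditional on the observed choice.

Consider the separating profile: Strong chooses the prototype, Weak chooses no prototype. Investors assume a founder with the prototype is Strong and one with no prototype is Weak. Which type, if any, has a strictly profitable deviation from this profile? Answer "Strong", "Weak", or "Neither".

Weak

The prototype pays 29; no prototype pays 22.
Strong: assigned the prototype, nets 29 − 1 = 28; deviating to no prototype nets 22.
Weak: assigned no prototype, nets 22; deviating to the prototype nets 29 − 5 = 24.
The Weak type gains 2 by deviating.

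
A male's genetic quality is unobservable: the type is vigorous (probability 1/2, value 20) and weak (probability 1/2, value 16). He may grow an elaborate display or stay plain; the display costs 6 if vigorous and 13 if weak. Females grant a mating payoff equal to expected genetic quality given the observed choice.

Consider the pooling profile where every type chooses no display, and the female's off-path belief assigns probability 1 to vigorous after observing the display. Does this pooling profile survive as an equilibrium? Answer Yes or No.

Yes

On path, the female holds the prior and pays 1/2·20 + 1/2·16 = 18. Off path (the display), believing vigorous, it pays 20.
vigorous: no display nets 18; the display nets 20 − 6 = 14. vigorous stays.
weak: no display nets 18; the display nets 20 − 13 = 7. weak stays.
No type deviates, so pooling is sustained.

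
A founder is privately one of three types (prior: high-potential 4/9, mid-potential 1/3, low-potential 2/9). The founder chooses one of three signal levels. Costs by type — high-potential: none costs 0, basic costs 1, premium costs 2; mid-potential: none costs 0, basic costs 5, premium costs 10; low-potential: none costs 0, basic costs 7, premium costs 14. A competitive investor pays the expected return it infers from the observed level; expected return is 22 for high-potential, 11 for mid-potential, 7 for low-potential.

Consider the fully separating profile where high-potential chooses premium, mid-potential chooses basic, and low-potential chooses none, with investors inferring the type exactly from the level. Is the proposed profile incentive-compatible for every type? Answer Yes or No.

Separating valuations: premium → 22, basic → 11, none → 7.
high-potential (assigned premium): none: 7 − 0 = 7; basic: 11 − 1 = 10; premium: 22 − 2 = 20. high-potential stays.
mid-potential (assigned basic): none: 7 − 0 = 7; basic: 11 − 5 = 6; premium: 22 − 10 = 12. mid-potential prefers premium.
low-potential (assigned none): none: 7 − 0 = 7; basic: 11 − 7 = 4; premium: 22 − 14 = 8. low-potential prefers premium.
At least one type deviates; the separating profile fails.

No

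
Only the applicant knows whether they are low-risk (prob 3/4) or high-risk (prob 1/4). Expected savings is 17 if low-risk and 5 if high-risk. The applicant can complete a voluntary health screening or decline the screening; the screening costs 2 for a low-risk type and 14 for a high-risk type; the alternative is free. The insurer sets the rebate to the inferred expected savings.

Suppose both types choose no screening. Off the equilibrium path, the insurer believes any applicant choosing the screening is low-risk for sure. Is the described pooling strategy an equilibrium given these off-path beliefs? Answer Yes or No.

No

On path, the insurer holds the prior and pays 3/4·17 + 1/4·5 = 14. Off path (the screening), believing low-risk, it pays 17.
low-risk: no screening nets 14; the screening nets 17 − 2 = 15. low-risk would deviate.
high-risk: no screening nets 14; the screening nets 17 − 14 = 3. high-risk stays.
A type deviates, so pooling fails.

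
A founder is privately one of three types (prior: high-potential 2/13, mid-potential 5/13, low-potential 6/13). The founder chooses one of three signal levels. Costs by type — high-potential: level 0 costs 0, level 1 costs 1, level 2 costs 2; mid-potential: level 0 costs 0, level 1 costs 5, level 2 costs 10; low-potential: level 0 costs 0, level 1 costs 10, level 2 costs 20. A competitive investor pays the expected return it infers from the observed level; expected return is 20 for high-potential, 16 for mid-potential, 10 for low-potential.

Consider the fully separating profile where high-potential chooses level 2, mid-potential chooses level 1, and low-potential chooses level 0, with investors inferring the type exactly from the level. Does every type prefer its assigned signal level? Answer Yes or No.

Yes

Separating valuations: level 2 → 20, level 1 → 16, level 0 → 10.
high-potential (assigned level 2): level 0: 10 − 0 = 10; level 1: 16 − 1 = 15; level 2: 20 − 2 = 18. high-potential stays.
mid-potential (assigned level 1): level 0: 10 − 0 = 10; level 1: 16 − 5 = 11; level 2: 20 − 10 = 10. mid-potential stays.
low-potential (assigned level 0): level 0: 10 − 0 = 10; level 1: 16 − 10 = 6; level 2: 20 − 20 = 0. low-potential stays.
Every type prefers its assigned level; separation holds.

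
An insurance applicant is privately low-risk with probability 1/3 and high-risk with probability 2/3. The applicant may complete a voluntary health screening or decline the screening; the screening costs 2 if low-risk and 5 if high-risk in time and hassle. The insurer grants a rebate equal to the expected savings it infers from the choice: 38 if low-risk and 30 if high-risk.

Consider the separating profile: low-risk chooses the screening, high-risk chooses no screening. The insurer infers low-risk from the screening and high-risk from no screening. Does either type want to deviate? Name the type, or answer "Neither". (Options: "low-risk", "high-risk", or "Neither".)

The screening pays 38; no screening pays 30.
low-risk: assigned the screening, nets 38 − 2 = 36; deviating to no screening nets 30.
high-risk: assigned no screening, nets 30; deviating to the screening nets 38 − 5 = 33.
The high-risk type gains 3 by deviating.

high-risk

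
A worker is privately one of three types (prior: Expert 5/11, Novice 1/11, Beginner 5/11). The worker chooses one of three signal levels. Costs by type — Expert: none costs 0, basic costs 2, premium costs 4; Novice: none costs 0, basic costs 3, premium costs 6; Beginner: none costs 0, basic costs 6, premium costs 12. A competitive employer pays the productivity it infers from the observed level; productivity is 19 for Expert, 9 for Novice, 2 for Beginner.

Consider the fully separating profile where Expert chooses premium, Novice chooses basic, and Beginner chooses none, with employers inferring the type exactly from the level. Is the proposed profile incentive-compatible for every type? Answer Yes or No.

No

Separating wages: premium → 19, basic → 9, none → 2.
Expert (assigned premium): none: 2 − 0 = 2; basic: 9 − 2 = 7; premium: 19 − 4 = 15. Expert stays.
Novice (assigned basic): none: 2 − 0 = 2; basic: 9 − 3 = 6; premium: 19 − 6 = 13. Novice prefers premium.
Beginner (assigned none): none: 2 − 0 = 2; basic: 9 − 6 = 3; premium: 19 − 12 = 7. Beginner prefers premium.
At least one type deviates; the separating profile fails.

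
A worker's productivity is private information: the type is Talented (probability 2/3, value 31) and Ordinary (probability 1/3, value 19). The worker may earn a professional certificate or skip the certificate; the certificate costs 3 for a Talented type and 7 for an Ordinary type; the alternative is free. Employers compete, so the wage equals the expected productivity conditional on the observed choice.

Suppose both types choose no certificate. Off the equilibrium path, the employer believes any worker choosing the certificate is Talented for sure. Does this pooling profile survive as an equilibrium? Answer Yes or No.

No

On path, the employer holds the prior and pays 2/3·31 + 1/3·19 = 27. Off path (the certificate), believing Talented, it pays 31.
Talented: no certificate nets 27; the certificate nets 31 − 3 = 28. Talented would deviate.
Ordinary: no certificate nets 27; the certificate nets 31 − 7 = 24. Ordinary stays.
A type deviates, so pooling fails.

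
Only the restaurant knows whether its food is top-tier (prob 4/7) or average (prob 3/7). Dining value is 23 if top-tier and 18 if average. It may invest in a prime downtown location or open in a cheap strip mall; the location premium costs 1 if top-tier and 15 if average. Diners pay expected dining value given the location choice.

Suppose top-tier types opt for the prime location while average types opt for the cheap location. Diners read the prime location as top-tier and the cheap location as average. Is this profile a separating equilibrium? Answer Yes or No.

Yes

Under these beliefs, the prime location earns price premium 23 and the cheap location earns price premium 18.
top-tier: the prime location nets 23 − 1 = 22; the cheap location nets 18. top-tier prefers the prime location.
average: the prime location nets 23 − 15 = 8; the cheap location nets 18. average prefers the cheap location.
Neither type deviates, so the separating profile is an equilibrium.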